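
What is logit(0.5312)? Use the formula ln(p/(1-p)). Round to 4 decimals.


The odds are p/(1-p) = 0.5312 / 0.4688 = 1.1331.
logit(p) = ln(1.1331) = 0.1250.

0.1250


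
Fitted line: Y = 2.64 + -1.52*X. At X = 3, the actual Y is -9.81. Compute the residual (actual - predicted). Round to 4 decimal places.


Fitted value at X = 3 is yhat = 2.64 + -1.52*3 = -1.9200.
Residual = -9.81 - -1.9200 = -7.8900.

-7.8900


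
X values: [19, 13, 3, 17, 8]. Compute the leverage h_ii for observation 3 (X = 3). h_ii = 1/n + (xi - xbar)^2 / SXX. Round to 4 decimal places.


n = 5, xbar = 12.0000.
SXX = sum((xi - xbar)^2) = 172.0000.
h = 1/5 + (3 - 12.0000)^2 / 172.0000 = 0.6709.

0.6709


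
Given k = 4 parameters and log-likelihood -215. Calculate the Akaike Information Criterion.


Compute:
2k = 2*4 = 8.
-2*loglik = -2*(-215) = 430.
AIC = 8 + 430 = 438.

438


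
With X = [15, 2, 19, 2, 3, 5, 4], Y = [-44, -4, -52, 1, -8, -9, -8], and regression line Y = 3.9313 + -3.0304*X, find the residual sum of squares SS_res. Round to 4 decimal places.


Predicted values from Y = 3.9313 + -3.0304*X.
Residuals: [-2.4753, -1.8705, 1.6463, 3.1295, -2.8401, 2.2207, 0.1903].
SSres = 35.1638.

35.1638


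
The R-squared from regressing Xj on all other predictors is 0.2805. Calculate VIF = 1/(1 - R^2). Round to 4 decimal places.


Denominator: 1 - 0.2805 = 0.7195.
VIF = 1 / 0.7195 = 1.3899.

1.3899


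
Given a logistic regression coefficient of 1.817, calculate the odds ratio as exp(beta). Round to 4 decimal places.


Odds ratio = exp(beta) = exp(1.817).
= 6.1534.

6.1534


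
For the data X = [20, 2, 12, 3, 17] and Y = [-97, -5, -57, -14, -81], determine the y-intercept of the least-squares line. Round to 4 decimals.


First find the slope: b1 = -4.9840.
Means: xbar = 10.8000, ybar = -50.8000.
b0 = ybar - b1 * xbar = -50.8000 - -4.9840 * 10.8000 = 3.0274.

3.0274


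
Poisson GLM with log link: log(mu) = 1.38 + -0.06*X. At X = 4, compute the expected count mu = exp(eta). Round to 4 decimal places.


eta = 1.38 + -0.06 * 4 = 1.1400.
mu = exp(1.1400) = 3.1268.

3.1268


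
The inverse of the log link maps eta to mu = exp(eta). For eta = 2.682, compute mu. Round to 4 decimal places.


The inverse log link gives:
mu = exp(2.682) = 14.6143.

14.6143


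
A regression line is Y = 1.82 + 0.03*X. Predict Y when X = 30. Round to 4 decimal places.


Plug X = 30 into Y = 1.82 + 0.03*X:
Y = 1.82 + 0.9000 = 2.7200.

2.7200


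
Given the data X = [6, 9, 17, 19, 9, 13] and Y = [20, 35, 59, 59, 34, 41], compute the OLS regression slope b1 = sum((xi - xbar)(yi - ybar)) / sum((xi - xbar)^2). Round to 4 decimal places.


The sample means are xbar = 12.1667 and ybar = 41.3333.
Compute S_xx = 128.8333 and S_xy = 380.6667.
Slope b1 = S_xy / S_xx = 380.6667 / 128.8333 = 2.9547.

2.9547


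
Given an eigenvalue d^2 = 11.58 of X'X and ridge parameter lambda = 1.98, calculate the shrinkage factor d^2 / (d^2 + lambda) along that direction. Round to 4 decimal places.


Denominator = d^2 + lambda = 11.58 + 1.98 = 13.5600.
Shrinkage = 11.58 / 13.5600 = 0.8540.

0.8540


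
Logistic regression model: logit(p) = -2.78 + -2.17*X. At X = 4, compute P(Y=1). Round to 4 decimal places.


Compute z = -2.78 + (-2.17)(4) = -11.4600.
exp(-z) = 94845.0703.
P = 1/(1 + 94845.0703) = 0.0000.

0.0000


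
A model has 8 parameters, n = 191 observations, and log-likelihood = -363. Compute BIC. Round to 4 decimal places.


ln(191) = 5.252273.
k * ln(n) = 8 * 5.252273 = 42.018184.
-2L = 726.
BIC = 42.018184 + 726 = 768.018184, which rounds to 768.0182.

768.0182


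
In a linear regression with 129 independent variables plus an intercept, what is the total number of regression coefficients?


Including the intercept, the model has 129 predictor coefficients + 1 intercept.
Total = 130.

130


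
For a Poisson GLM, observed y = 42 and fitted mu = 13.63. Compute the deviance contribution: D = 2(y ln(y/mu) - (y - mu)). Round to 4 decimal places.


First: ln(42/13.63) = 1.125396.
Then: 42 * 1.125396 = 47.266632.
y - mu = 42 - 13.63 = 28.37.
D = 2(47.266632 - 28.37) = 37.793264, which rounds to 37.7933.

37.7933


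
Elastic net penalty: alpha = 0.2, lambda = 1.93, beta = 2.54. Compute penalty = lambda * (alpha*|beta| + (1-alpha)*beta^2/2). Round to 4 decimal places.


alpha * |beta| = 0.2 * 2.54 = 0.5080.
(1-alpha) * beta^2/2 = 0.8 * 6.4516/2 = 2.5806.
Total = 1.93 * (0.5080 + 2.5806) = 5.9611.

5.9611


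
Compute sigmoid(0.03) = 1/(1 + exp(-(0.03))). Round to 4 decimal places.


First, exp(-0.0300) = 0.9704.
Then sigma(z) = 1/(1 + 0.9704) = 0.5075.

0.5075


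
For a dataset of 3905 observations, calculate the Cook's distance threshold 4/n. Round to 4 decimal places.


Using the rule of thumb:
Threshold = 4 / 3905 = 0.0010.

0.0010


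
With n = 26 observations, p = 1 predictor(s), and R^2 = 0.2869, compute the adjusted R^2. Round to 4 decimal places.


Plug in: Adj R^2 = 1 - (1 - 0.2869) * 25/24.
= 1 - 0.7131 * 25/24
= 1 - 17.8275 / 24
= 1 - 0.7428 = 0.2572.

0.2572


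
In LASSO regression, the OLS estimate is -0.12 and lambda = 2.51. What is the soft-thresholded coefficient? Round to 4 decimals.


Check: |-0.12| = 0.12 vs lambda = 2.51.
Since |beta| <= lambda, the coefficient is set to 0.
Soft-thresholded coefficient = 0.0000.

0.0000


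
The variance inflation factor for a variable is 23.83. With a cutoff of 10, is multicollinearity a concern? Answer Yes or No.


The threshold is 10.
VIF = 23.83 is >= 10.
Multicollinearity indication: Yes.

Yes


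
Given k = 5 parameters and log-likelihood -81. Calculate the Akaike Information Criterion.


Compute:
2k = 2*5 = 10.
-2*loglik = -2*(-81) = 162.
AIC = 10 + 162 = 172.

172


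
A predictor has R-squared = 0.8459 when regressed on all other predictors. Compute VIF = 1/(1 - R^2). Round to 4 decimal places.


Denominator: 1 - 0.8459 = 0.1541.
VIF = 1 / 0.1541 = 6.4893.

6.4893


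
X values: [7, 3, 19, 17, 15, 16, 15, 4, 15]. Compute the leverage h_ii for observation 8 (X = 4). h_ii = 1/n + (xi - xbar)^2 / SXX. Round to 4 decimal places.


n = 9, xbar = 12.3333.
SXX = sum((xi - xbar)^2) = 286.0000.
h = 1/9 + (4 - 12.3333)^2 / 286.0000 = 0.3539.

0.3539


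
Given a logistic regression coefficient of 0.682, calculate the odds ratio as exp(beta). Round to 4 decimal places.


exp(0.682) = 1.9778.
So the odds ratio is 1.9778.

1.9778


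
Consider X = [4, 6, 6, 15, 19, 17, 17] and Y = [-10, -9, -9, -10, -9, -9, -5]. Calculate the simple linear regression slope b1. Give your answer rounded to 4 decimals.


Calculate xbar = 12.0000, ybar = -8.7143.
S_xx = 244.0000, S_xy = 25.0000.
Using b1 = S_xy / S_xx = 25.0000 / 244.0000, we get b1 = 0.1025.

0.1025


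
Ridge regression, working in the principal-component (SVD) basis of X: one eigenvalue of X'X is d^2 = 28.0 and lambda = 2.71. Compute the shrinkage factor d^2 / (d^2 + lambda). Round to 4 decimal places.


d^2 + lambda = 28.0 + 2.71 = 30.7100.
Shrinkage factor = 28.0/30.7100 = 0.9118.

0.9118


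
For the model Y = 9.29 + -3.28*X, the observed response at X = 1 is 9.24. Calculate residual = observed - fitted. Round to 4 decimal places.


Fitted value at X = 1 is yhat = 9.29 + -3.28*1 = 6.0100.
Residual = 9.24 - 6.0100 = 3.2300.

3.2300


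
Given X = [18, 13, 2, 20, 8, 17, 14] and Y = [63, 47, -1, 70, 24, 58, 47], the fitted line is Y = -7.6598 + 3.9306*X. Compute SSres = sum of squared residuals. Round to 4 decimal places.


Predicted values from Y = -7.6598 + 3.9306*X.
Residuals: [-0.0910, 3.5620, -1.2014, -0.9522, 0.2150, -1.1604, -0.3686].
SSres = 16.5748.

16.5748


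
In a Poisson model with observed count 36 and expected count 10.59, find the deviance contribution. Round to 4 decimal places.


y/mu = 36/10.59 = 3.399433 (approx.), and ln(36/10.59) = 1.223609.
y * ln(y/mu) = 36 * 1.223609 = 44.049924.
y - mu = 25.41.
D = 2 * (44.049924 - 25.41) = 37.279848, which rounds to 37.2798.

37.2798


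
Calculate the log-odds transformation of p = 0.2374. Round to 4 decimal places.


1 - p = 0.7626.
p/(1-p) = 0.3113.
logit = ln(0.3113) = -1.1670.

-1.1670


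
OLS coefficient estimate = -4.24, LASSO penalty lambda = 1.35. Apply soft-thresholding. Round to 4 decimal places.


Absolute value: |-4.24| = 4.24.
Compare to lambda = 1.35.
Since |beta| > lambda, coefficient = sign(beta)*(|beta| - lambda) = -2.8900.

-2.8900


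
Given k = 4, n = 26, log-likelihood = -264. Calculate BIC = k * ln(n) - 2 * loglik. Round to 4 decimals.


k * ln(n) = 4 * ln(26) = 4 * 3.258097 = 13.032388.
-2 * loglik = -2 * (-264) = 528.
BIC = 13.032388 + 528 = 541.032388, which rounds to 541.0324.

541.0324


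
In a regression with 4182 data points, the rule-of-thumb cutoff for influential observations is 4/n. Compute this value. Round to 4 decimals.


Cook's distance cutoff = 4/n = 4/4182.
= 0.0010.

0.0010


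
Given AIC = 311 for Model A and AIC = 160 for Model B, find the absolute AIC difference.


Absolute difference = |311 - 160| = 151.
The model with lower AIC (B) is preferred.

151


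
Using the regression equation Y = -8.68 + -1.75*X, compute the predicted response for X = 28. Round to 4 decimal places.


Substitute X = 28 into the equation:
Y = -8.68 + -1.75 * 28 = -8.68 + -49.0000 = -57.6800.

-57.6800


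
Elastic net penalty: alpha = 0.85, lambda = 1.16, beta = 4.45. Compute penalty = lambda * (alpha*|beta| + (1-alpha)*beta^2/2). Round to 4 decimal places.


Compute:
L1 = 0.85 * 4.45 = 3.7825.
L2 = 0.15 * 4.45^2 / 2 = 1.4852.
Penalty = 1.16 * (3.7825 + 1.4852) = 6.1105.

6.1105


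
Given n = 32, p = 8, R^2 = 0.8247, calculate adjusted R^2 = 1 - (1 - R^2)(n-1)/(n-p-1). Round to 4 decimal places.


Using the formula:
(1 - 0.8247) = 0.1753.
Multiply by 31/23: 0.1753 * 31 = 5.4343, then 5.4343 / 23 = 0.2363.
Adj R^2 = 1 - 0.2363 = 0.7637.

0.7637


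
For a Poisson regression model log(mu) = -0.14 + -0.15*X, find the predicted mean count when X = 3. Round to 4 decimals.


Compute eta = -0.14 + -0.15 * 3 = -0.5900.
Apply inverse link: mu = e^-0.5900 = 0.5543.

0.5543


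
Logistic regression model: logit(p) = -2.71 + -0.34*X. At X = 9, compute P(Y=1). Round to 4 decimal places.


Compute z = -2.71 + (-0.34)(9) = -5.7700.
exp(-z) = 320.5377.
P = 1/(1 + 320.5377) = 0.0031.

0.0031


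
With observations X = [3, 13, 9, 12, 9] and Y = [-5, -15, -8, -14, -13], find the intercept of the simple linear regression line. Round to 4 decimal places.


Compute b1 = -1.0033 from the OLS formula.
With xbar = 9.2000 and ybar = -11.0000, the intercept is:
b0 = -11.0000 - -1.0033 * 9.2000 = -1.7697.

-1.7697


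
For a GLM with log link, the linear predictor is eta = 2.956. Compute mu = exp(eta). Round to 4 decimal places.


The inverse log link gives:
mu = exp(2.956) = 19.2209.

19.2209


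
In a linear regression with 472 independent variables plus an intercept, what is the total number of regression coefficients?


Including the intercept, the model has 472 predictor coefficients + 1 intercept.
Total = 473.

473


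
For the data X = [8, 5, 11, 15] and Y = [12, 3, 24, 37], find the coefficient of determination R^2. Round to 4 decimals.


Fit the OLS line: b0 = -14.6575, b1 = 3.4521.
SSres = 1.5616.
SStot = 654.0000.
R^2 = 1 - 1.5616/654.0000 = 0.9976.

0.9976


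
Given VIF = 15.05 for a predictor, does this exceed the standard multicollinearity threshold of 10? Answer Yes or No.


The threshold is 10.
VIF = 15.05 is >= 10.
Multicollinearity indication: Yes.

Yes


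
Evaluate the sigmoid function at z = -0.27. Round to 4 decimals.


Compute exp(0.2700) = 1.3100.
Sigmoid = 1 / (1 + 1.3100) = 1 / 2.3100 = 0.4329.

0.4329


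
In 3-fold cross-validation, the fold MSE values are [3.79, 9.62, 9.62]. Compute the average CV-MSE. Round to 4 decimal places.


Add all fold MSEs: 23.0300.
Divide by k = 3: 23.0300/3 = 7.6767.

7.6767


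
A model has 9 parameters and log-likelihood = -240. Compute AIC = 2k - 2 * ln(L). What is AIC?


AIC = 2k - 2*loglik = 2(9) - 2(-240).
= 18 + 480 = 498.

498


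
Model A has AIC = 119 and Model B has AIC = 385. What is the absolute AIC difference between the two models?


Compute |119 - 385| = 266.
Model A has the smaller AIC.

266


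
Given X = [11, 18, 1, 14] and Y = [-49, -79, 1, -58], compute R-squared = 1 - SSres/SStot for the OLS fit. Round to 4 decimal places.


The fitted line is Y = 5.0601 + -4.6646*X.
SSres = 12.9715, SStot = 3450.7500.
R^2 = 1 - SSres/SStot = 0.9962.

0.9962


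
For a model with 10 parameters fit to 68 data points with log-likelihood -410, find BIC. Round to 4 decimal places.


Compute k*ln(n) = 10*ln(68) = 10*4.219508 = 42.195080.
Then -2*loglik = 820.
BIC = 42.195080 + 820 = 862.195080, which rounds to 862.1951.

862.1951


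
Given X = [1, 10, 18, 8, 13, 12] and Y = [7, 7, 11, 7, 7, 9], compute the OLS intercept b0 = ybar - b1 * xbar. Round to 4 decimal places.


Compute b1 = 0.2107 from the OLS formula.
With xbar = 10.3333 and ybar = 8.0000, the intercept is:
b0 = 8.0000 - 0.2107 * 10.3333 = 5.8223.

5.8223


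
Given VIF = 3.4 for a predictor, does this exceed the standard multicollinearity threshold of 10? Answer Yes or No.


The threshold is 10.
VIF = 3.4 is < 10.
Multicollinearity indication: No.

No


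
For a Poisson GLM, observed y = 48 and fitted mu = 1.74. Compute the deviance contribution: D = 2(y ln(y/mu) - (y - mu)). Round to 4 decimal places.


First: ln(48/1.74) = 3.317316.
Then: 48 * 3.317316 = 159.231168.
y - mu = 48 - 1.74 = 46.26.
D = 2(159.231168 - 46.26) = 225.942336, which rounds to 225.9423.

225.9423


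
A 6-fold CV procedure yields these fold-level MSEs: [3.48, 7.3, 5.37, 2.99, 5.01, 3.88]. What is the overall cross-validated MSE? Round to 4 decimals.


Total MSE across folds = 28.0300.
CV-MSE = 28.0300/6 = 4.6717.

4.6717


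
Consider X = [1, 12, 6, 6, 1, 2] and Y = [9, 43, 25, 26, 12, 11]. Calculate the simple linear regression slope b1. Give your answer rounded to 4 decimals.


First compute the means: xbar = 4.6667, ybar = 21.0000.
Then S_xx = sum((xi - xbar)^2) = 91.3333.
S_xy = sum((xi - xbar)(yi - ybar)) = 277.0000.
b1 = S_xy / S_xx = 277.0000 / 91.3333 = 3.0328.

3.0328


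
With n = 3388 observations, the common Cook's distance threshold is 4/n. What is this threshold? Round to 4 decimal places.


The threshold is 4/n.
4/3388 = 0.0012.

0.0012


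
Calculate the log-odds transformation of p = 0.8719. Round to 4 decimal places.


1 - p = 0.1281.
p/(1-p) = 6.8064.
logit = ln(6.8064) = 1.9179.

1.9179


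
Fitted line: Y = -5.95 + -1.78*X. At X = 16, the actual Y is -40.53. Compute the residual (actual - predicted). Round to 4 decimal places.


Compute yhat = -5.95 + (-1.78)(16) = -34.4300.
Residual = actual - predicted = -40.53 - -34.4300 = -6.1000.

-6.1000


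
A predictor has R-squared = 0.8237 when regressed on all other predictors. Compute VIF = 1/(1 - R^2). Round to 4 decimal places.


Using VIF = 1/(1 - R^2_j):
1 - 0.8237 = 0.1763.
VIF = 5.6721.

5.6721


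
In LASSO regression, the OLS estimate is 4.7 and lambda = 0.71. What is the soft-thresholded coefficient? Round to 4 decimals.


|beta_OLS| = 4.7.
lambda = 0.71.
Since |beta| > lambda, coefficient = sign(beta)*(|beta| - lambda) = 3.9900.
Result = 3.9900.

3.9900


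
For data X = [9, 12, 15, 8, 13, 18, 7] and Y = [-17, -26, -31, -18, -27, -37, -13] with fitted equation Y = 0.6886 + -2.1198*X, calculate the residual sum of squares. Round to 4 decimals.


Compute predicted values, then residuals = yi - yhat_i.
Residuals: [1.3896, -1.2510, 0.1084, -1.7302, -0.1312, 0.4678, 1.1500].
SSres = sum(residual^2) = 8.0599.

8.0599


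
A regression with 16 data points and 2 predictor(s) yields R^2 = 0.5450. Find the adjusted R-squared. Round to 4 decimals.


Using the formula:
(1 - 0.5450) = 0.4550.
Multiply by 15/13: 0.4550 * 15 = 6.8250, then 6.8250 / 13 = 0.5250.
Adj R^2 = 1 - 0.5250 = 0.4750.

0.4750


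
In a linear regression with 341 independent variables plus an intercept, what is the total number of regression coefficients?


Each predictor gets one coefficient, plus one intercept.
Total parameters = 341 + 1 = 342.

342


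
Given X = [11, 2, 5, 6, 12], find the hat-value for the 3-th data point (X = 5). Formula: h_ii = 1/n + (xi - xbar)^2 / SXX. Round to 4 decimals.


n = 5, xbar = 7.2000.
SXX = sum((xi - xbar)^2) = 70.8000.
h = 1/5 + (5 - 7.2000)^2 / 70.8000 = 0.2684.

0.2684


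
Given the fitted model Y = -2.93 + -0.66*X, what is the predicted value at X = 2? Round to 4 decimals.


Predicted value:
Y = -2.93 + (-0.66)(2) = -2.93 + -1.3200 = -4.2500.

-4.2500


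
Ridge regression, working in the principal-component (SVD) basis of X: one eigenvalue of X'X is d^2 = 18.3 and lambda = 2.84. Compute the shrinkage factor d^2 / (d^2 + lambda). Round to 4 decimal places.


d^2 + lambda = 18.3 + 2.84 = 21.1400.
Shrinkage factor = 18.3/21.1400 = 0.8657.

0.8657


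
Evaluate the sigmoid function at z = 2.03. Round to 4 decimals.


exp(-2.0300) = 0.1313.
1 + exp(-z) = 1.1313.
sigmoid = 1/1.1313 = 0.8839.

0.8839


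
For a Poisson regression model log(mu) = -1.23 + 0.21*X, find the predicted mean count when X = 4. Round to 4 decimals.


Compute eta = -1.23 + 0.21 * 4 = -0.3900.
Apply inverse link: mu = e^-0.3900 = 0.6771.

0.6771


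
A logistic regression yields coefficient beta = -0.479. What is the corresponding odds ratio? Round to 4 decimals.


exp(-0.479) = 0.6194.
So the odds ratio is 0.6194.

0.6194


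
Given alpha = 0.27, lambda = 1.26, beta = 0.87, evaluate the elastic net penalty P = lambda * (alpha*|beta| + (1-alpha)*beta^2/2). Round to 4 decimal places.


L1 component = 0.27 * |0.87| = 0.2349.
L2 component = 0.73 * 0.87^2 / 2 = 0.2763.
Penalty = 1.26 * (0.2349 + 0.2763) = 1.26 * 0.5112 = 0.6441.

0.6441


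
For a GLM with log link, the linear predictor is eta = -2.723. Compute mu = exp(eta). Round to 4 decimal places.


The inverse log link gives:
mu = exp(-2.723) = 0.0657.

0.0657


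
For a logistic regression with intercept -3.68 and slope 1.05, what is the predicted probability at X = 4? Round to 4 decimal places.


z = -3.68 + 1.05 * 4 = 0.5200.
Sigmoid: P = 1 / (1 + exp(-0.5200)) = 0.6271.

0.6271


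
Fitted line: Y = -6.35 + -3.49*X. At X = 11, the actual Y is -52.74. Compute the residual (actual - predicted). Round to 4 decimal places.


Compute yhat = -6.35 + (-3.49)(11) = -44.7400.
Residual = actual - predicted = -52.74 - -44.7400 = -8.0000.

-8.0000


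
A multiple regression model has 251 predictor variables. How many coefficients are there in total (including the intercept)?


Total coefficients = number of predictors + 1 (for the intercept).
= 251 + 1 = 252.

252


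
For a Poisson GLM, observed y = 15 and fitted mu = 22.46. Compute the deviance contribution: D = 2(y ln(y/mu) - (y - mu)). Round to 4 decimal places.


y/mu = 15/22.46 = 0.667854 (approx.), and ln(15/22.46) = -0.403686.
y * ln(y/mu) = 15 * -0.403686 = -6.055290.
y - mu = -7.46.
D = 2 * (-6.055290 - -7.46) = 2.809420, which rounds to 2.8094.

2.8094


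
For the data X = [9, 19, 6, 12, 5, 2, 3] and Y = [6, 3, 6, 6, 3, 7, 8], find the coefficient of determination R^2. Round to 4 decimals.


The fitted line is Y = 7.0809 + -0.1887*X.
SSres = 14.1671, SStot = 21.7143.
R^2 = 1 - SSres/SStot = 0.3476.

0.3476


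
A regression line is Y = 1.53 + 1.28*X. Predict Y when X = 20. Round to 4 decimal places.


Substitute X = 20 into the equation:
Y = 1.53 + 1.28 * 20 = 1.53 + 25.6000 = 27.1300.

27.1300


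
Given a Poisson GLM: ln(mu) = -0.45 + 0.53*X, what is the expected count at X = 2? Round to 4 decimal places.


Linear predictor: eta = -0.45 + (0.53)(2) = 0.6100.
Expected count: mu = exp(0.6100) = 1.8404.

1.8404


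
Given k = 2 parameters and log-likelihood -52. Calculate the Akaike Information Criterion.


AIC = 2*2 - 2*(-52).
= 4 + 104 = 108.

108


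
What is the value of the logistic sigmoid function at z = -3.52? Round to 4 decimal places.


exp(3.5200) = 33.7844.
1 + exp(-z) = 34.7844.
sigmoid = 1/34.7844 = 0.0287.

0.0287


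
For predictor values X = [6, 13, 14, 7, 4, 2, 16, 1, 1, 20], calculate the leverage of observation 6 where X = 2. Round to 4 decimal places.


n = 10, xbar = 8.4000.
SXX = sum((xi - xbar)^2) = 422.4000.
h = 1/10 + (2 - 8.4000)^2 / 422.4000 = 0.1970.

0.1970


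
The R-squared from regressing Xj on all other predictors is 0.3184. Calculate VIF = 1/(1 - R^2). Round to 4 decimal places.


Denominator: 1 - 0.3184 = 0.6816.
VIF = 1 / 0.6816 = 1.4671.

1.4671


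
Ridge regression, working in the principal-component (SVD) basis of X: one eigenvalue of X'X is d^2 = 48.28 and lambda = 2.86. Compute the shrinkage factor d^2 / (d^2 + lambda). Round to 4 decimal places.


Denominator = d^2 + lambda = 48.28 + 2.86 = 51.1400.
Shrinkage = 48.28 / 51.1400 = 0.9441.

0.9441


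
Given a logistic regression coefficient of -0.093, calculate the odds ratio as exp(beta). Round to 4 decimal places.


The odds ratio is computed as:
OR = e^(-0.093) = 0.9112.

0.9112


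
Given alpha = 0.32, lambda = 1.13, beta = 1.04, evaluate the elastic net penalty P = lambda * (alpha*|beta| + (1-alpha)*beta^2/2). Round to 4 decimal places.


L1 component = 0.32 * |1.04| = 0.3328.
L2 component = 0.68 * 1.04^2 / 2 = 0.3677.
Penalty = 1.13 * (0.3328 + 0.3677) = 1.13 * 0.7005 = 0.7916.

0.7916


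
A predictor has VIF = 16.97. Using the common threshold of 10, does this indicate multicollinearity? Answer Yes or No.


Compare VIF = 16.97 to the threshold of 10.
16.97 >= 10, so the answer is Yes.

Yes


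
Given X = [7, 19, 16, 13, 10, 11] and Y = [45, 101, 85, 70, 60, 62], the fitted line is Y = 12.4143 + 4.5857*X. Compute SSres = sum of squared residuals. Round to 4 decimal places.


For each point, residual = actual - predicted.
Residuals: [0.4858, 1.4574, -0.7855, -2.0284, 1.7287, -0.8570].
Sum of squared residuals = 10.8143.

10.8143


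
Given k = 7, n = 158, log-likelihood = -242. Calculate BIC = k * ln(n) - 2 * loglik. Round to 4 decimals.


ln(158) = 5.062595.
k * ln(n) = 7 * 5.062595 = 35.438165.
-2L = 484.
BIC = 35.438165 + 484 = 519.438165, which rounds to 519.4382.

519.4382


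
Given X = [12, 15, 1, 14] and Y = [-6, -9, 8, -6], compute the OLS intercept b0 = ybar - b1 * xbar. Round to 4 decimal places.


The slope is b1 = -1.1720.
Sample means are xbar = 10.5000 and ybar = -3.2500.
Intercept: b0 = -3.2500 - (-1.1720)(10.5000) = 9.0560.

9.0560


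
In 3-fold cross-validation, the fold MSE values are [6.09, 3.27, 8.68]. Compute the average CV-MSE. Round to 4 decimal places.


Total MSE across folds = 18.0400.
CV-MSE = 18.0400/3 = 6.0133.

6.0133


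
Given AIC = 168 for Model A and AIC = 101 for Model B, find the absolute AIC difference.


|AIC_A - AIC_B| = |168 - 101| = 67.
Model B is preferred (lower AIC).

67


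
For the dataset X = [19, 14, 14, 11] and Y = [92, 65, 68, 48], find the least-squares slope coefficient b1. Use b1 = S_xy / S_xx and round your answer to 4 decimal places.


Calculate xbar = 14.5000, ybar = 68.2500.
S_xx = 33.0000, S_xy = 179.5000.
Using b1 = S_xy / S_xx = 179.5000 / 33.0000, we get b1 = 5.4394.

5.4394


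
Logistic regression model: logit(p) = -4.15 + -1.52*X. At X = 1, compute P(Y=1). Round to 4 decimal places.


z = -4.15 + -1.52 * 1 = -5.6700.
Sigmoid: P = 1 / (1 + exp(5.6700)) = 0.0034.

0.0034


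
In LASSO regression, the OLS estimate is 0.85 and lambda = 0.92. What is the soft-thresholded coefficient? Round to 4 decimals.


Check: |0.85| = 0.85 vs lambda = 0.92.
Since |beta| <= lambda, the coefficient is set to 0.
Soft-thresholded coefficient = 0.0000.

0.0000


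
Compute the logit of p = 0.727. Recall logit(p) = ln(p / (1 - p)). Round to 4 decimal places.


The odds are p/(1-p) = 0.727 / 0.273 = 2.6630.
logit(p) = ln(2.6630) = 0.9795.

0.9795


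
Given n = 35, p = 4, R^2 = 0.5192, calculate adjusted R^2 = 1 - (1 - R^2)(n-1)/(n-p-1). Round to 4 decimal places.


Adjusted R^2 = 1 - (1 - R^2) * (n-1)/(n-p-1).
(1 - R^2) = 0.4808.
(n-1)/(n-p-1) = 34/30.
(1 - R^2) * (n-1) = 0.4808 * 34 = 16.3472.
Divide by (n-p-1): 16.3472 / 30 = 0.5449.
Adj R^2 = 1 - 0.5449 = 0.4551.

0.4551


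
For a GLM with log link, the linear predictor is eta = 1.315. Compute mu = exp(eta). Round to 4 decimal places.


mu = exp(eta) = exp(1.315).
= 3.7248.

3.7248


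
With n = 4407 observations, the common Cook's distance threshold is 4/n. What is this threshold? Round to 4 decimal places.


Cook's distance cutoff = 4/n = 4/4407.
= 0.0009.

0.0009


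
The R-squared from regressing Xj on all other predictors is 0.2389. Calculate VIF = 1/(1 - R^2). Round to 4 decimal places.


VIF = 1 / (1 - 0.2389).
= 1 / 0.7611 = 1.3139.

1.3139


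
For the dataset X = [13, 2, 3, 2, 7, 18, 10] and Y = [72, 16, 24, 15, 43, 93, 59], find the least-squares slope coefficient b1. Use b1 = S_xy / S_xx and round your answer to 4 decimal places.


First compute the means: xbar = 7.8571, ybar = 46.0000.
Then S_xx = sum((xi - xbar)^2) = 226.8571.
S_xy = sum((xi - xbar)(yi - ybar)) = 1105.0000.
b1 = S_xy / S_xx = 1105.0000 / 226.8571 = 4.8709.

4.8709


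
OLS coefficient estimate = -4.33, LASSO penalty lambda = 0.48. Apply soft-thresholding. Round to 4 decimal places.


Check: |-4.33| = 4.33 vs lambda = 0.48.
Since |beta| > lambda, coefficient = sign(beta)*(|beta| - lambda) = -3.8500.
Soft-thresholded coefficient = -3.8500.

-3.8500


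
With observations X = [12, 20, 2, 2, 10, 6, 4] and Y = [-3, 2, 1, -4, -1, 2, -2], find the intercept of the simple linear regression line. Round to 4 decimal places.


Compute b1 = 0.1250 from the OLS formula.
With xbar = 8.0000 and ybar = -0.7143, the intercept is:
b0 = -0.7143 - 0.1250 * 8.0000 = -1.7143.

-1.7143


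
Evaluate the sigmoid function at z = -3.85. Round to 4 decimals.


First, exp(3.8500) = 46.9931.
Then sigma(z) = 1/(1 + 46.9931) = 0.0208.

0.0208


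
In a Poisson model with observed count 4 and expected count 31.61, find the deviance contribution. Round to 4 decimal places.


Compute y*ln(y/mu) = 4*ln(4/31.61) = 4*-2.067179 = -8.268716.
y - mu = -27.61.
D = 2*(-8.268716 - (-27.61)) = 38.682568, which rounds to 38.6826.

38.6826


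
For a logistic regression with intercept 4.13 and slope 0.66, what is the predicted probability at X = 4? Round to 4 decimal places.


Linear predictor: z = 4.13 + 0.66 * 4 = 6.7700.
P = 1/(1 + exp(-6.7700)) = 1/(1 + 0.0011) = 0.9989.

0.9989


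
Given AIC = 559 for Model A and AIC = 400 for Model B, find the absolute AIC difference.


|AIC_A - AIC_B| = |559 - 400| = 159.
Model B is preferred (lower AIC).

159


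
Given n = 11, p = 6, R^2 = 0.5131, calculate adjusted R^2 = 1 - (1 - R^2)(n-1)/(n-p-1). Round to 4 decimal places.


Plug in: Adj R^2 = 1 - (1 - 0.5131) * 10/4.
= 1 - 0.4869 * 10/4
= 1 - 4.8690 / 4
= 1 - 1.2173 = -0.2173.

-0.2173


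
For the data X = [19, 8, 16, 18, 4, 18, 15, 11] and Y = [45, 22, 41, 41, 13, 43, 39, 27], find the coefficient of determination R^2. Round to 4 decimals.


Fit the OLS line: b0 = 4.7140, b1 = 2.1403.
SSres = 15.8251.
SStot = 958.8750.
R^2 = 1 - 15.8251/958.8750 = 0.9835.

0.9835


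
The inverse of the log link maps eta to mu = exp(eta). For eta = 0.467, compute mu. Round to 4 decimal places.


The inverse log link gives:
mu = exp(0.467) = 1.5952.

1.5952


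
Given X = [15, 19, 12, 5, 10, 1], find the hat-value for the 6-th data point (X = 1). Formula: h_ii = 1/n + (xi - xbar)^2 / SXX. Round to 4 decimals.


Mean of X: xbar = 10.3333.
SXX = 215.3333.
For X = 1: h = 1/6 + (1 - 10.3333)^2/215.3333 = 0.5712.

0.5712


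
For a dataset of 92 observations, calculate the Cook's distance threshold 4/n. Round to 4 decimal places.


Using the rule of thumb:
Threshold = 4 / 92 = 0.0435.

0.0435


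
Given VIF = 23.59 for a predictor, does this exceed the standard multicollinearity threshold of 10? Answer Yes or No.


Check: VIF = 23.59 vs threshold = 10.
Since 23.59 >= 10, the answer is Yes.

Yes


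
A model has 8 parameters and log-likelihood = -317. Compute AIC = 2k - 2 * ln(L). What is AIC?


AIC = 2*8 - 2*(-317).
= 16 + 634 = 650.

650


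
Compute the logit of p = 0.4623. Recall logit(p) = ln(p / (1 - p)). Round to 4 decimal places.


1 - p = 0.5377.
p/(1-p) = 0.8598.
logit = ln(0.8598) = -0.1511.

-0.1511


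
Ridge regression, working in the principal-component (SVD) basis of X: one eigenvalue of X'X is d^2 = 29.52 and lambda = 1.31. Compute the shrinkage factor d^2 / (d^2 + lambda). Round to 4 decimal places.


Denominator = d^2 + lambda = 29.52 + 1.31 = 30.8300.
Shrinkage = 29.52 / 30.8300 = 0.9575.

0.9575


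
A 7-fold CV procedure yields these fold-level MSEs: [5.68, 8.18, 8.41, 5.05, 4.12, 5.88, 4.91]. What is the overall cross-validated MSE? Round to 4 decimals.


Sum of fold MSEs = 42.2300.
Average = 42.2300 / 7 = 6.0329.

6.0329


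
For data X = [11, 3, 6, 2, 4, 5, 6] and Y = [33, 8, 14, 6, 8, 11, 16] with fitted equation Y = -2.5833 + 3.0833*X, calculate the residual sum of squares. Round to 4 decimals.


Compute predicted values, then residuals = yi - yhat_i.
Residuals: [1.6670, 1.3334, -1.9165, 2.4167, -1.7499, -1.8332, 0.0835].
SSres = sum(residual^2) = 20.5000.

20.5000


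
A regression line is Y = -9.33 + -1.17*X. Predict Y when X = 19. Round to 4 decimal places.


Predicted value:
Y = -9.33 + (-1.17)(19) = -9.33 + -22.2300 = -31.5600.

-31.5600


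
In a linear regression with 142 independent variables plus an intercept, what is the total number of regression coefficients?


Including the intercept, the model has 142 predictor coefficients + 1 intercept.
Total = 143.

143


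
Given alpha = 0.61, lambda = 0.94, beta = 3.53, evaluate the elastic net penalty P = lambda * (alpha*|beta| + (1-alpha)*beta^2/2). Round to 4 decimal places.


L1 component = 0.61 * |3.53| = 2.1533.
L2 component = 0.39 * 3.53^2 / 2 = 2.4299.
Penalty = 0.94 * (2.1533 + 2.4299) = 0.94 * 4.5832 = 4.3082.

4.3082


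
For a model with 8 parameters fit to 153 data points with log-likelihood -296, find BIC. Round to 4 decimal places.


k * ln(n) = 8 * ln(153) = 8 * 5.030438 = 40.243504.
-2 * loglik = -2 * (-296) = 592.
BIC = 40.243504 + 592 = 632.243504, which rounds to 632.2435.

632.2435


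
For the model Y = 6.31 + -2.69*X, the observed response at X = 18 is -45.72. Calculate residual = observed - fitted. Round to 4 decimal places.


Compute yhat = 6.31 + (-2.69)(18) = -42.1100.
Residual = actual - predicted = -45.72 - -42.1100 = -3.6100.

-3.6100


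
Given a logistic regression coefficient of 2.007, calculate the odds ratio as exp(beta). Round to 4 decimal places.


exp(2.007) = 7.4410.
So the odds ratio is 7.4410.

7.4410


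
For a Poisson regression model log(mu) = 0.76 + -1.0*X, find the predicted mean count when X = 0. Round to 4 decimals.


Compute eta = 0.76 + -1.0 * 0 = 0.7600.
Apply inverse link: mu = e^0.7600 = 2.1383.

2.1383


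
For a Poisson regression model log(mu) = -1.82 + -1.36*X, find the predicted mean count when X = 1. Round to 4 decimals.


eta = -1.82 + -1.36 * 1 = -3.1800.
mu = exp(-3.1800) = 0.0416.

0.0416


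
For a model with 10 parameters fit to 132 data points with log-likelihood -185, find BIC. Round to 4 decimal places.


Compute k*ln(n) = 10*ln(132) = 10*4.882802 = 48.828020.
Then -2*loglik = 370.
BIC = 48.828020 + 370 = 418.828020, which rounds to 418.8280.

418.8280


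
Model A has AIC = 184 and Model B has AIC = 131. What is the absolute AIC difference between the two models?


|AIC_A - AIC_B| = |184 - 131| = 53.
Model B is preferred (lower AIC).

53


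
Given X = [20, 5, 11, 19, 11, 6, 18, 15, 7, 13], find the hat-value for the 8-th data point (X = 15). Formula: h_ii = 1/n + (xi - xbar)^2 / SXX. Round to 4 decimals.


Mean of X: xbar = 12.5000.
SXX = 268.5000.
For X = 15: h = 1/10 + (15 - 12.5000)^2/268.5000 = 0.1233.

0.1233


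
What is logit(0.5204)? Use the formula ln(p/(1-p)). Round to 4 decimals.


1 - p = 0.4796.
p/(1-p) = 1.0851.
logit = ln(1.0851) = 0.0816.

0.0816


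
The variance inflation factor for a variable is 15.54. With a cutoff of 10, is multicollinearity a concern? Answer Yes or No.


The threshold is 10.
VIF = 15.54 is >= 10.
Multicollinearity indication: Yes.

Yes


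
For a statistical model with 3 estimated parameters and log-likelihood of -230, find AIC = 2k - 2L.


AIC = 2k - 2*loglik = 2(3) - 2(-230).
= 6 + 460 = 466.

466


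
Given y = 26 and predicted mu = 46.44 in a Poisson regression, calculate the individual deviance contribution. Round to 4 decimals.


First: ln(26/46.44) = -0.580065.
Then: 26 * -0.580065 = -15.081690.
y - mu = 26 - 46.44 = -20.44.
D = 2(-15.081690 - -20.44) = 10.716620, which rounds to 10.7166.

10.7166


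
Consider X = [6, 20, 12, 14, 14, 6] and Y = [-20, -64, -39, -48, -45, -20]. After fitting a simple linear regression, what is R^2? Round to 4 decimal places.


After computing the OLS fit (b0=-1.1667, b1=-3.1806):
SSres = 6.6389, SStot = 1463.3333.
R^2 = 1 - 6.6389/1463.3333 = 0.9955.

0.9955


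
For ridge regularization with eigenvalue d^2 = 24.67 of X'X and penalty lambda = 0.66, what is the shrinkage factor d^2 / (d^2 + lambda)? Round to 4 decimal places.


Compute the denominator: 24.67 + 0.66 = 25.3300.
Shrinkage factor = 24.67 / 25.3300 = 0.9739.

0.9739


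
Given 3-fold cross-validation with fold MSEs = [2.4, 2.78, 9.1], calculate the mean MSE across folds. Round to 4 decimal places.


Sum of fold MSEs = 14.2800.
Average = 14.2800 / 3 = 4.7600.

4.7600


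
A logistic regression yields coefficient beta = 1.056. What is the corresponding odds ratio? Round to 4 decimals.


Odds ratio = exp(beta) = exp(1.056).
= 2.8748.

2.8748


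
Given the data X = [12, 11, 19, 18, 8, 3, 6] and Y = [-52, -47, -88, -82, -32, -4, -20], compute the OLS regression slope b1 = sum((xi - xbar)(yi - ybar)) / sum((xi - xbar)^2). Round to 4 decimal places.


The sample means are xbar = 11.0000 and ybar = -46.4286.
Compute S_xx = 212.0000 and S_xy = -1102.0000.
Slope b1 = S_xy / S_xx = -1102.0000 / 212.0000 = -5.1981.

-5.1981


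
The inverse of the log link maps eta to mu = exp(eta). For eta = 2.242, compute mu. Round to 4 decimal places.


The inverse log link gives:
mu = exp(2.242) = 9.4121.

9.4121


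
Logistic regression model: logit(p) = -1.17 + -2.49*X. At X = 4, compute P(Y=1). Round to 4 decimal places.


Compute z = -1.17 + (-2.49)(4) = -11.1300.
exp(-z) = 68186.3720.
P = 1/(1 + 68186.3720) = 0.0000.

0.0000


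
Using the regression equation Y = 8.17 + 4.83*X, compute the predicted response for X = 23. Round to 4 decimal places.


Substitute X = 23 into the equation:
Y = 8.17 + 4.83 * 23 = 8.17 + 111.0900 = 119.2600.

119.2600


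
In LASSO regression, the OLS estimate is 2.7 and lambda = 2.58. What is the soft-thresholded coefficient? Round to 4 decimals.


Absolute value: |2.7| = 2.7.
Compare to lambda = 2.58.
Since |beta| > lambda, coefficient = sign(beta)*(|beta| - lambda) = 0.1200.

0.1200


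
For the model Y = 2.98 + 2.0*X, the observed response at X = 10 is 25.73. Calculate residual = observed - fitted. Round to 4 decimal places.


Fitted value at X = 10 is yhat = 2.98 + 2.0*10 = 22.9800.
Residual = 25.73 - 22.9800 = 2.7500.

2.7500


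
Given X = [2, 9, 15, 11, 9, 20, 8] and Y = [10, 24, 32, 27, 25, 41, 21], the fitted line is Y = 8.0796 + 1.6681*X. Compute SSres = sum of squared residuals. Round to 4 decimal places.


Predicted values from Y = 8.0796 + 1.6681*X.
Residuals: [-1.4158, 0.9075, -1.1011, 0.5713, 1.9075, -0.4416, -0.4244].
SSres = 8.3805.

8.3805


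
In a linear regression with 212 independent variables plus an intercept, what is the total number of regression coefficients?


Each predictor gets one coefficient, plus one intercept.
Total parameters = 212 + 1 = 213.

213


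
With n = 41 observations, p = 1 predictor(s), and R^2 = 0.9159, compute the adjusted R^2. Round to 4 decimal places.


Adjusted R^2 = 1 - (1 - R^2) * (n-1)/(n-p-1).
(1 - R^2) = 0.0841.
(n-1)/(n-p-1) = 40/39.
(1 - R^2) * (n-1) = 0.0841 * 40 = 3.3640.
Divide by (n-p-1): 3.3640 / 39 = 0.0863.
Adj R^2 = 1 - 0.0863 = 0.9137.

0.9137


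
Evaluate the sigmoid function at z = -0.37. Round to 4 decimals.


exp(0.3700) = 1.4477.
1 + exp(-z) = 2.4477.
sigmoid = 1/2.4477 = 0.4085.

0.4085


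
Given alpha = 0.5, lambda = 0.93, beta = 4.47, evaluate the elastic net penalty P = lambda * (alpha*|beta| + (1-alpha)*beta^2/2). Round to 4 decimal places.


Compute:
L1 = 0.5 * 4.47 = 2.2350.
L2 = 0.5 * 4.47^2 / 2 = 4.9952.
Penalty = 0.93 * (2.2350 + 4.9952) = 6.7241.

6.7241


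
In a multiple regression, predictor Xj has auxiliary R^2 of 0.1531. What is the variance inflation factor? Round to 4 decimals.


Using VIF = 1/(1 - R^2_j):
1 - 0.1531 = 0.8469.
VIF = 1.1808.

1.1808


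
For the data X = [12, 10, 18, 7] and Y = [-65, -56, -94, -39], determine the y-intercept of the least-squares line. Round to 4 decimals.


The slope is b1 = -4.9498.
Sample means are xbar = 11.7500 and ybar = -63.5000.
Intercept: b0 = -63.5000 - (-4.9498)(11.7500) = -5.3398.

-5.3398


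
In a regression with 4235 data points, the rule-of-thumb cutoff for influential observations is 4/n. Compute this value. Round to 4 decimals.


Using the rule of thumb:
Threshold = 4 / 4235 = 0.0009.

0.0009


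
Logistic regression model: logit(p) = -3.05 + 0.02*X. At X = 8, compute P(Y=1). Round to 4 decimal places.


Compute z = -3.05 + (0.02)(8) = -2.8900.
exp(-z) = 17.9933.
P = 1/(1 + 17.9933) = 0.0527.

0.0527


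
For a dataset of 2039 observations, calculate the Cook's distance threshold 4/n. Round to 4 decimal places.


The threshold is 4/n.
4/2039 = 0.0020.

0.0020


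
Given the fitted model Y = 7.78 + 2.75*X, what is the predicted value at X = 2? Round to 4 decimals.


Substitute X = 2 into the equation:
Y = 7.78 + 2.75 * 2 = 7.78 + 5.5000 = 13.2800.

13.2800


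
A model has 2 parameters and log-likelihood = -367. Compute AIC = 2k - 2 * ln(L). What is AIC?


AIC = 2k - 2*loglik = 2(2) - 2(-367).
= 4 + 734 = 738.

738


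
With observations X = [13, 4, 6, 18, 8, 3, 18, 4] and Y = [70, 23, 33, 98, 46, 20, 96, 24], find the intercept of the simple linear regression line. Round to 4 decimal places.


Compute b1 = 5.2048 from the OLS formula.
With xbar = 9.2500 and ybar = 51.2500, the intercept is:
b0 = 51.2500 - 5.2048 * 9.2500 = 3.1060.

3.1060


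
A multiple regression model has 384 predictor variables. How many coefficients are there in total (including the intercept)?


Each predictor gets one coefficient, plus one intercept.
Total parameters = 384 + 1 = 385.

385


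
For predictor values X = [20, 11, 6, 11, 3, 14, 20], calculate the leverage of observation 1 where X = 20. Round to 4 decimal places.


Mean of X: xbar = 12.1429.
SXX = 250.8571.
For X = 20: h = 1/7 + (20 - 12.1429)^2/250.8571 = 0.3890.

0.3890


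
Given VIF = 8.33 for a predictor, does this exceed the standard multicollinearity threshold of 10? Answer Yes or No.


Check: VIF = 8.33 vs threshold = 10.
Since 8.33 < 10, the answer is No.

No


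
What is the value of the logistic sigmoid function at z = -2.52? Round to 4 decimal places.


Compute exp(2.5200) = 12.4286.
Sigmoid = 1 / (1 + 12.4286) = 1 / 13.4286 = 0.0745.

0.0745


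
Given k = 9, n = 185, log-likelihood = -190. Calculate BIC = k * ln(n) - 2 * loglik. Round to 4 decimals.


k * ln(n) = 9 * ln(185) = 9 * 5.220356 = 46.983204.
-2 * loglik = -2 * (-190) = 380.
BIC = 46.983204 + 380 = 426.983204, which rounds to 426.9832.

426.9832
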